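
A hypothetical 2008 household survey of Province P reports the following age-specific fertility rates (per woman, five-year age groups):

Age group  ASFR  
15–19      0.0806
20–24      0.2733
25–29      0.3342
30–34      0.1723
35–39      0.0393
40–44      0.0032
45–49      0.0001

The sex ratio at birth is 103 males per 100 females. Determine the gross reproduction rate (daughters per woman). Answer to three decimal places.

2.224

Proportion female at birth = 100 / (100 + 103) = 0.49261.
Sum of ASFRs = 0.0806 + 0.2733 + 0.3342 + 0.1723 + 0.0393 + 0.0032 + 0.0001 = 0.9030
TFR = 5 × 0.9030 = 4.515
GRR = 0.49261 × 4.515 = 2.22413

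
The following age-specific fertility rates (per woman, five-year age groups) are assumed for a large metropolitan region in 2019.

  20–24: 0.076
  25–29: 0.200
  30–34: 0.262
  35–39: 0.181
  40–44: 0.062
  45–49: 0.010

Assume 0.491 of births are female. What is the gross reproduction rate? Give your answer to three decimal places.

1.942

Proportion female at birth = 0.491.
Sum of ASFRs = 0.076 + 0.200 + 0.262 + 0.181 + 0.062 + 0.010 = 0.791
TFR = 5 × 0.791 = 3.955
GRR = 0.491 × 3.955 = 1.94191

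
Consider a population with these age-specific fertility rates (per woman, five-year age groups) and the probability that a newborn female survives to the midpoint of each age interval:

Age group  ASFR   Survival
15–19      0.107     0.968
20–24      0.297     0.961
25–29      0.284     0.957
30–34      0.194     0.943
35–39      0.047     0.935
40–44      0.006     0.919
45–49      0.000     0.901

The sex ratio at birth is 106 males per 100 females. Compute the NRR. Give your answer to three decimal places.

Proportion female at birth = 100 / (100 + 106) = 0.48544.
Survival-weighted fertility by age (5·fₓ·Sₓ):
  15–19: 5 × 0.107 × 0.968 = 0.51788
  20–24: 5 × 0.297 × 0.961 = 1.42709
  25–29: 5 × 0.284 × 0.957 = 1.35894
  30–34: 5 × 0.194 × 0.943 = 0.91471
  35–39: 5 × 0.047 × 0.935 = 0.21973
  40–44: 5 × 0.006 × 0.919 = 0.02757
  45–49: 5 × 0.000 × 0.901 = 0.00000
Sum = 4.46592
NRR = 0.48544 × 4.46592 = 2.16794

2.168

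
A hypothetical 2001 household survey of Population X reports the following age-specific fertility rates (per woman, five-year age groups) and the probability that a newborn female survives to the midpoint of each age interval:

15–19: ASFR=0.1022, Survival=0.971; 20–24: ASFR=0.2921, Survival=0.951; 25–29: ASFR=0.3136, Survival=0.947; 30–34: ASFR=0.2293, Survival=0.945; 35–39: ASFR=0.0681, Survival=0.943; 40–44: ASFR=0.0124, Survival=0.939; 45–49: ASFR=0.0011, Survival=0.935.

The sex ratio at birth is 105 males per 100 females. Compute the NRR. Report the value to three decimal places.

2.360

Proportion female at birth = 100 / (100 + 105) = 0.48780.
Each age group contributes 5 × ASFR × survival:
  15–19: 5 × 0.1022 × 0.971 = 0.49618
  20–24: 5 × 0.2921 × 0.951 = 1.38894
  25–29: 5 × 0.3136 × 0.947 = 1.48490
  30–34: 5 × 0.2293 × 0.945 = 1.08344
  35–39: 5 × 0.0681 × 0.943 = 0.32109
  40–44: 5 × 0.0124 × 0.939 = 0.05822
  45–49: 5 × 0.0011 × 0.935 = 0.00514
Sum = 4.83791
NRR = 0.48780 × 4.83791 = 2.35993
NRR > 1, so each generation more than replaces itself.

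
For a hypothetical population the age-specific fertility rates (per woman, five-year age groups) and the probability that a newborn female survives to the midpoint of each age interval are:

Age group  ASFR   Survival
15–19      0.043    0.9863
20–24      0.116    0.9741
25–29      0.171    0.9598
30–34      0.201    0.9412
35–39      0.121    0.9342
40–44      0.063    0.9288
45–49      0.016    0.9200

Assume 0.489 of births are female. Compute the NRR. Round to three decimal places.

Proportion female at birth = 0.489.
Each age group contributes 5 × ASFR × survival:
  15–19: 5 × 0.043 × 0.9863 = 0.21205
  20–24: 5 × 0.116 × 0.9741 = 0.56498
  25–29: 5 × 0.171 × 0.9598 = 0.82063
  30–34: 5 × 0.201 × 0.9412 = 0.94591
  35–39: 5 × 0.121 × 0.9342 = 0.56519
  40–44: 5 × 0.063 × 0.9288 = 0.29257
  45–49: 5 × 0.016 × 0.9200 = 0.07360
Sum = 3.47493
NRR = 0.489 × 3.47493 = 1.69924
NRR > 1, so each generation more than replaces itself.

1.699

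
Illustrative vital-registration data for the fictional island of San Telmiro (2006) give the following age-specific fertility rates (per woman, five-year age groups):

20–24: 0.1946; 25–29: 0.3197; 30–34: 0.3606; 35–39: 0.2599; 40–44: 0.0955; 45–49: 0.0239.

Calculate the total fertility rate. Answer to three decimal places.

Sum of ASFRs = 0.1946 + 0.3197 + 0.3606 + 0.2599 + 0.0955 + 0.0239 = 1.2542
TFR = 5 × 1.2542 = 6.271

6.271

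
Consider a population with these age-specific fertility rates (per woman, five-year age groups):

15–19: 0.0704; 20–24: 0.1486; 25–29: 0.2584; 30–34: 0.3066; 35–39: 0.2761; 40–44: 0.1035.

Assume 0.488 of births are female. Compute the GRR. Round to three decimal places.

Proportion female at birth = 0.488.
Sum of ASFRs = 0.0704 + 0.1486 + 0.2584 + 0.3066 + 0.2761 + 0.1035 = 1.1636
TFR = 5 × 1.1636 = 5.818
GRR = 0.488 × 5.818 = 2.83918

2.839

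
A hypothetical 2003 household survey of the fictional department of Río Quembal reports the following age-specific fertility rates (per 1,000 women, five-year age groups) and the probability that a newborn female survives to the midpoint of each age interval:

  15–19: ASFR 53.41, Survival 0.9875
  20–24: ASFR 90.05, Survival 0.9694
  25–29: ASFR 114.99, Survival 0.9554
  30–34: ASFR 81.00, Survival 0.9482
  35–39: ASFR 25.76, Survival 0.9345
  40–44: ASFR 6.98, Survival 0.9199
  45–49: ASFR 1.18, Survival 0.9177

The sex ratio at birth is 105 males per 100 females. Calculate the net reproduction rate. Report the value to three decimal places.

0.874

Proportion female at birth = 100 / (100 + 105) = 0.48780.
Per-age-group product (5 × ASFR × survival probability):
  15–19: 5 × 53.41/1000 × 0.9875 = 0.26371
  20–24: 5 × 90.05/1000 × 0.9694 = 0.43647
  25–29: 5 × 114.99/1000 × 0.9554 = 0.54931
  30–34: 5 × 81.00/1000 × 0.9482 = 0.38402
  35–39: 5 × 25.76/1000 × 0.9345 = 0.12036
  40–44: 5 × 6.98/1000 × 0.9199 = 0.03210
  45–49: 5 × 1.18/1000 × 0.9177 = 0.00541
Sum = 1.79138
NRR = 0.48780 × 1.79138 = 0.87384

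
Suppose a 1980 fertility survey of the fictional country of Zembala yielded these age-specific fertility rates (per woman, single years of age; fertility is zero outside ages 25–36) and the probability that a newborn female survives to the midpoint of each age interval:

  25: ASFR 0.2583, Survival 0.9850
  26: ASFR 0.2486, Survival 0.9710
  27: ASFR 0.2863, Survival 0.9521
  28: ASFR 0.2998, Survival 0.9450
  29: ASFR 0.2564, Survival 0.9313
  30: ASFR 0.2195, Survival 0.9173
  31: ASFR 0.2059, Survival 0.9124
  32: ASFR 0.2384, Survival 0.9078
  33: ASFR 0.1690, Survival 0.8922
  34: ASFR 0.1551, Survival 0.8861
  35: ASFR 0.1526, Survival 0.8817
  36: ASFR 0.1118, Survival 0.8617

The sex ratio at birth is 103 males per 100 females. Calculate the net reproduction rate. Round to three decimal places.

1.190

Proportion female at birth = 100 / (100 + 103) = 0.49261.
Each age group contributes 1 × ASFR × survival:
  25: 1 × 0.2583 × 0.9850 = 0.25443
  26: 1 × 0.2486 × 0.9710 = 0.24139
  27: 1 × 0.2863 × 0.9521 = 0.27259
  28: 1 × 0.2998 × 0.9450 = 0.28331
  29: 1 × 0.2564 × 0.9313 = 0.23879
  30: 1 × 0.2195 × 0.9173 = 0.20135
  31: 1 × 0.2059 × 0.9124 = 0.18786
  32: 1 × 0.2384 × 0.9078 = 0.21642
  33: 1 × 0.1690 × 0.8922 = 0.15078
  34: 1 × 0.1551 × 0.8861 = 0.13743
  35: 1 × 0.1526 × 0.8817 = 0.13455
  36: 1 × 0.1118 × 0.8617 = 0.09634
Sum = 2.41524
NRR = 0.49261 × 2.41524 = 1.18977
NRR > 1, so each generation more than replaces itself.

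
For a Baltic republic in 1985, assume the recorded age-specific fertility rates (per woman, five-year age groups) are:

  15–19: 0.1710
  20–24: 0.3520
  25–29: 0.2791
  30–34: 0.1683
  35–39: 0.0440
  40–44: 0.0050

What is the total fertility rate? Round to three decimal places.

5.097

Sum of ASFRs = 0.1710 + 0.3520 + 0.2791 + 0.1683 + 0.0440 + 0.0050 = 1.0194
TFR = 5 × 1.0194 = 5.097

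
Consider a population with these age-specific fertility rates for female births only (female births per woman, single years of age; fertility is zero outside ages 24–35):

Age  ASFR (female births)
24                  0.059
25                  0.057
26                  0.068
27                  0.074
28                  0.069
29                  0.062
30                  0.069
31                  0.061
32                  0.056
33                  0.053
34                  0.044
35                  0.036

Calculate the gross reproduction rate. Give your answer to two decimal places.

Sum of female ASFRs = 0.059 + 0.057 + 0.068 + 0.074 + 0.069 + 0.062 + 0.069 + 0.061 + 0.056 + 0.053 + 0.044 + 0.036 = 0.708
GRR = 0.708

0.71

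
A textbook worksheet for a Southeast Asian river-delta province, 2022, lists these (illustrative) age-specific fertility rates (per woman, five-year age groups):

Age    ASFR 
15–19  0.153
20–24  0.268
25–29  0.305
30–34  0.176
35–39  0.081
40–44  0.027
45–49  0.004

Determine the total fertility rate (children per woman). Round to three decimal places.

Sum of ASFRs = 0.153 + 0.268 + 0.305 + 0.176 + 0.081 + 0.027 + 0.004 = 1.014
TFR = 5 × 1.014 = 5.07

5.070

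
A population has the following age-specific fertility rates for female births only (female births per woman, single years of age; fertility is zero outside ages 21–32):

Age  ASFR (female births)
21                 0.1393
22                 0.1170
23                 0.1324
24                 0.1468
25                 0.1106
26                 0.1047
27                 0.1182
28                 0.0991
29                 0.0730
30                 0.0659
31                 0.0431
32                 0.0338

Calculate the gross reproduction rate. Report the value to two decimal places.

1.18

Sum of female ASFRs = 0.1393 + 0.1170 + 0.1324 + 0.1468 + 0.1106 + 0.1047 + 0.1182 + 0.0991 + 0.0730 + 0.0659 + 0.0431 + 0.0338 = 1.1839
GRR = 1.1839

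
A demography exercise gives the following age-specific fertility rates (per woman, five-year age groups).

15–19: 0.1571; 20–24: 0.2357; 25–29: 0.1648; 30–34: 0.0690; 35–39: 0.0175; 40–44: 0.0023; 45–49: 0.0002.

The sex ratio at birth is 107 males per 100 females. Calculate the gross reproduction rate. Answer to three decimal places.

1.562

Proportion female at birth = 100 / (100 + 107) = 0.48309.
Sum of ASFRs = 0.1571 + 0.2357 + 0.1648 + 0.0690 + 0.0175 + 0.0023 + 0.0002 = 0.6466
TFR = 5 × 0.6466 = 3.233
GRR = 0.48309 × 3.233 = 1.56183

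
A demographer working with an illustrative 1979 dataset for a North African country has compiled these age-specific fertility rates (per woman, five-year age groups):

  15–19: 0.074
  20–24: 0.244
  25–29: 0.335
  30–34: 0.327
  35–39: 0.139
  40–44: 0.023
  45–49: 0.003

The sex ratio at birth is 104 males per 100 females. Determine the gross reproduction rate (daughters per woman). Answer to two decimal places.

Proportion female at birth = 100 / (100 + 104) = 0.49020.
Sum of ASFRs = 0.074 + 0.244 + 0.335 + 0.327 + 0.139 + 0.023 + 0.003 = 1.145
TFR = 5 × 1.145 = 5.725
GRR = 0.49020 × 5.725 = 2.80640

2.81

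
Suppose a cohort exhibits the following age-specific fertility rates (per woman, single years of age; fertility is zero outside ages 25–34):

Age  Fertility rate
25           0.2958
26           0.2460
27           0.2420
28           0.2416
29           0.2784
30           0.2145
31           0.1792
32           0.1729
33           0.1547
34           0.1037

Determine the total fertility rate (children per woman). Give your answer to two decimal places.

Sum of ASFRs = 0.2958 + 0.2460 + 0.2420 + 0.2416 + 0.2784 + 0.2145 + 0.1792 + 0.1729 + 0.1547 + 0.1037 = 2.1288
TFR = 2.1288

2.13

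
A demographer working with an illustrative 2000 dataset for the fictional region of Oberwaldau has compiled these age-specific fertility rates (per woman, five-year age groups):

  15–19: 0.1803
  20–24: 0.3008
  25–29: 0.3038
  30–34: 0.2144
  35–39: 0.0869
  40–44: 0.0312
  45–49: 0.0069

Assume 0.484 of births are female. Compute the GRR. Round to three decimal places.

Proportion female at birth = 0.484.
Sum of ASFRs = 0.1803 + 0.3008 + 0.3038 + 0.2144 + 0.0869 + 0.0312 + 0.0069 = 1.1243
TFR = 5 × 1.1243 = 5.6215
GRR = 0.484 × 5.6215 = 2.72081

2.721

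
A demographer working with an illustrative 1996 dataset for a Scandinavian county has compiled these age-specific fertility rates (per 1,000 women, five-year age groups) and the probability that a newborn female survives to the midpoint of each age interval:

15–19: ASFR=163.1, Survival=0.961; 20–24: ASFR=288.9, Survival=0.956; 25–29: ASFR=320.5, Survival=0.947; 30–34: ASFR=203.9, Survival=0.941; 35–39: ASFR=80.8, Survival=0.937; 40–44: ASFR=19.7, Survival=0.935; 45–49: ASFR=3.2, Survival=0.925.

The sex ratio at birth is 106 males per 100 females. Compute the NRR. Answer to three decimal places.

Proportion female at birth = 100 / (100 + 106) = 0.48544.
Weighting each age-specific rate by interval width and survival:
  15–19: 5 × 163.1/1000 × 0.961 = 0.78370
  20–24: 5 × 288.9/1000 × 0.956 = 1.38094
  25–29: 5 × 320.5/1000 × 0.947 = 1.51757
  30–34: 5 × 203.9/1000 × 0.941 = 0.95935
  35–39: 5 × 80.8/1000 × 0.937 = 0.37855
  40–44: 5 × 19.7/1000 × 0.935 = 0.09210
  45–49: 5 × 3.2/1000 × 0.925 = 0.01480
Sum = 5.12701
NRR = 0.48544 × 5.12701 = 2.48886
With NRR above 1 the population is above replacement fertility.

2.489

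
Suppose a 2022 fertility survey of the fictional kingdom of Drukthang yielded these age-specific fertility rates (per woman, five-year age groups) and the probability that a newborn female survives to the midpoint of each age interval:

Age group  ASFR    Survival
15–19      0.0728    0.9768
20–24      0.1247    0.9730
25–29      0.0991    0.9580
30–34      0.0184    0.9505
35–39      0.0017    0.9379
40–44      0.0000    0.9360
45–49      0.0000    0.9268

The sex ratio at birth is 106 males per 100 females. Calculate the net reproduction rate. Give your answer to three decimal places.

Proportion female at birth = 100 / (100 + 106) = 0.48544.
Survival-weighted fertility by age (5·fₓ·Sₓ):
  15–19: 5 × 0.0728 × 0.9768 = 0.35556
  20–24: 5 × 0.1247 × 0.9730 = 0.60667
  25–29: 5 × 0.0991 × 0.9580 = 0.47469
  30–34: 5 × 0.0184 × 0.9505 = 0.08745
  35–39: 5 × 0.0017 × 0.9379 = 0.00797
  40–44: 5 × 0.0000 × 0.9360 = 0.00000
  45–49: 5 × 0.0000 × 0.9268 = 0.00000
Sum = 1.53234
NRR = 0.48544 × 1.53234 = 0.74386

0.744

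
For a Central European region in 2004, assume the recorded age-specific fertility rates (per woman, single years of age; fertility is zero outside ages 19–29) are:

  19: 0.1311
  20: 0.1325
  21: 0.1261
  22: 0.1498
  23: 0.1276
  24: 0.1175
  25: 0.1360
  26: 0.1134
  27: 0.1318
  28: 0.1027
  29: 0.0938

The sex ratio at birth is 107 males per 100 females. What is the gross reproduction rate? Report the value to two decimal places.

0.66

Proportion female at birth = 100 / (100 + 107) = 0.48309.
Sum of ASFRs = 0.1311 + 0.1325 + 0.1261 + 0.1498 + 0.1276 + 0.1175 + 0.1360 + 0.1134 + 0.1318 + 0.1027 + 0.0938 = 1.3623
TFR = 1.3623
GRR = 0.48309 × 1.3623 = 0.65811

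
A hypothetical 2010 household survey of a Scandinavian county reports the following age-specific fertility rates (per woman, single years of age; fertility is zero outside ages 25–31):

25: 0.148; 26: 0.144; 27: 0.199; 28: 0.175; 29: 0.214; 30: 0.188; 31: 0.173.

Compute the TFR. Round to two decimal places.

1.24

Sum of ASFRs = 0.148 + 0.144 + 0.199 + 0.175 + 0.214 + 0.188 + 0.173 = 1.241
TFR = 1.241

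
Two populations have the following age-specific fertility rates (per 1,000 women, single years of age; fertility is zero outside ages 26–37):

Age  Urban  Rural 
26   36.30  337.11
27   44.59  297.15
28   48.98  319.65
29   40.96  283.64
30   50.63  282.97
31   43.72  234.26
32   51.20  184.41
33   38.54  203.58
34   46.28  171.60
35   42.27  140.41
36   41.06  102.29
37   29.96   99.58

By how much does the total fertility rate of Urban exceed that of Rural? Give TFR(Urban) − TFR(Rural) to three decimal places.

-2.142

Urban:
  Sum of ASFRs = 36.30 + 44.59 + 48.98 + 40.96 + 50.63 + 43.72 + 51.20 + 38.54 + 46.28 + 42.27 + 41.06 + 29.96 = 514.49
  TFR = 514.49 / 1000 = 0.51449
Rural:
  Sum of ASFRs = 337.11 + 297.15 + 319.65 + 283.64 + 282.97 + 234.26 + 184.41 + 203.58 + 171.60 + 140.41 + 102.29 + 99.58 = 2656.65
  TFR = 2656.65 / 1000 = 2.65665
Difference = 0.51449 − 2.65665 = -2.14216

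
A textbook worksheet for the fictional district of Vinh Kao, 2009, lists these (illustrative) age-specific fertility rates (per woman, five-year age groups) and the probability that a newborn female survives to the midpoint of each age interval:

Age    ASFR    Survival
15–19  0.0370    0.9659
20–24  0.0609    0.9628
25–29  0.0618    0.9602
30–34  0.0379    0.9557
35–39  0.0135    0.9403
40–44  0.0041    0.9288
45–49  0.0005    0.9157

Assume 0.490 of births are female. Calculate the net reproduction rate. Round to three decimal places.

0.507

Proportion female at birth = 0.490.
Per-age-group product (5 × ASFR × survival probability):
  15–19: 5 × 0.0370 × 0.9659 = 0.17869
  20–24: 5 × 0.0609 × 0.9628 = 0.29317
  25–29: 5 × 0.0618 × 0.9602 = 0.29670
  30–34: 5 × 0.0379 × 0.9557 = 0.18111
  35–39: 5 × 0.0135 × 0.9403 = 0.06347
  40–44: 5 × 0.0041 × 0.9288 = 0.01904
  45–49: 5 × 0.0005 × 0.9157 = 0.00229
Sum = 1.03447
NRR = 0.490 × 1.03447 = 0.50689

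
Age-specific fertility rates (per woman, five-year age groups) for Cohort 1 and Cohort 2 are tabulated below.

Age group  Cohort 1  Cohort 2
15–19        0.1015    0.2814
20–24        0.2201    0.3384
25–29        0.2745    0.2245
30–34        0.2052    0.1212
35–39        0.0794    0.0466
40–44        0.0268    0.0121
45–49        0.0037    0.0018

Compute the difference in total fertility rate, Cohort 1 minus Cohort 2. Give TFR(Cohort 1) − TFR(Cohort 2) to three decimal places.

Cohort 1:
  Sum of ASFRs = 0.1015 + 0.2201 + 0.2745 + 0.2052 + 0.0794 + 0.0268 + 0.0037 = 0.9112
  TFR = 5 × 0.9112 = 4.556
Cohort 2:
  Sum of ASFRs = 0.2814 + 0.3384 + 0.2245 + 0.1212 + 0.0466 + 0.0121 + 0.0018 = 1.0260
  TFR = 5 × 1.0260 = 5.13
Difference = 4.556 − 5.13 = -0.574

-0.574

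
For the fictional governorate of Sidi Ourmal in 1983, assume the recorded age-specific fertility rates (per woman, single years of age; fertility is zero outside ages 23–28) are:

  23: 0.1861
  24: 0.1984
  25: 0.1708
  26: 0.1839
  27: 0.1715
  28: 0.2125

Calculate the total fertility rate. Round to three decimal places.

1.123

Sum of ASFRs = 0.1861 + 0.1984 + 0.1708 + 0.1839 + 0.1715 + 0.2125 = 1.1232
TFR = 1.1232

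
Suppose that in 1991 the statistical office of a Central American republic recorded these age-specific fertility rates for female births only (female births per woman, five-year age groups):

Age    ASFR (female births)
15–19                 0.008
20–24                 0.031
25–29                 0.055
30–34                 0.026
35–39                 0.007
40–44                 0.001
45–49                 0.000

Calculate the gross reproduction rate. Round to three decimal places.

Sum of female ASFRs = 0.008 + 0.031 + 0.055 + 0.026 + 0.007 + 0.001 + 0.000 = 0.128
GRR = 5 × 0.128 = 0.64

0.640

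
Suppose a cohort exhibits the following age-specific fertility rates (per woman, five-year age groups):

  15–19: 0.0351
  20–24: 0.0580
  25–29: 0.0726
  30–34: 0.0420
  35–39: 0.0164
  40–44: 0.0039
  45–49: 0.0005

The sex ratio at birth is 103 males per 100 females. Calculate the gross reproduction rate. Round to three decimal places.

0.563

Proportion female at birth = 100 / (100 + 103) = 0.49261.
Sum of ASFRs = 0.0351 + 0.0580 + 0.0726 + 0.0420 + 0.0164 + 0.0039 + 0.0005 = 0.2285
TFR = 5 × 0.2285 = 1.1425
GRR = 0.49261 × 1.1425 = 0.56281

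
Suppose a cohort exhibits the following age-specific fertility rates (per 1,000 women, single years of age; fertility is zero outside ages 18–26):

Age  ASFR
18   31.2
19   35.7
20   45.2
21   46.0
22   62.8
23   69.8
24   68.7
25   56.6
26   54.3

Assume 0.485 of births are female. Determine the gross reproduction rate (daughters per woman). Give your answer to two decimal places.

0.23

Proportion female at birth = 0.485.
Sum of ASFRs = 31.2 + 35.7 + 45.2 + 46.0 + 62.8 + 69.8 + 68.7 + 56.6 + 54.3 = 470.3
TFR = 470.3 / 1000 = 0.4703
GRR = 0.485 × 0.4703 = 0.22810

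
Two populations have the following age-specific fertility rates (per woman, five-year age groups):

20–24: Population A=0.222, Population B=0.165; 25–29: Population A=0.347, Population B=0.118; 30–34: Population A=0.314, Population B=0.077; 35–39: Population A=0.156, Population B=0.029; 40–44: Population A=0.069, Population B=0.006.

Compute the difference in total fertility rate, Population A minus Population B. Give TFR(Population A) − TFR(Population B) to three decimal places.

3.565

Population A:
  Sum of ASFRs = 0.222 + 0.347 + 0.314 + 0.156 + 0.069 = 1.108
  TFR = 5 × 1.108 = 5.54
Population B:
  Sum of ASFRs = 0.165 + 0.118 + 0.077 + 0.029 + 0.006 = 0.395
  TFR = 5 × 0.395 = 1.975
Difference = 5.54 − 1.975 = 3.565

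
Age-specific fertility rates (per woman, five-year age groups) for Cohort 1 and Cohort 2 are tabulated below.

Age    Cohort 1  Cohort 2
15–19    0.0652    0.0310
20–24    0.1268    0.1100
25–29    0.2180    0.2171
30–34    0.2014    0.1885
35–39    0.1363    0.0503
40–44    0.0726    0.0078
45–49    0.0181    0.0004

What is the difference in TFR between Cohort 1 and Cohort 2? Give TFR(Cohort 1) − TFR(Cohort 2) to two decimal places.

Cohort 1:
  Sum of ASFRs = 0.0652 + 0.1268 + 0.2180 + 0.2014 + 0.1363 + 0.0726 + 0.0181 = 0.8384
  TFR = 5 × 0.8384 = 4.192
Cohort 2:
  Sum of ASFRs = 0.0310 + 0.1100 + 0.2171 + 0.1885 + 0.0503 + 0.0078 + 0.0004 = 0.6051
  TFR = 5 × 0.6051 = 3.0255
Difference = 4.192 − 3.0255 = 1.1665

1.17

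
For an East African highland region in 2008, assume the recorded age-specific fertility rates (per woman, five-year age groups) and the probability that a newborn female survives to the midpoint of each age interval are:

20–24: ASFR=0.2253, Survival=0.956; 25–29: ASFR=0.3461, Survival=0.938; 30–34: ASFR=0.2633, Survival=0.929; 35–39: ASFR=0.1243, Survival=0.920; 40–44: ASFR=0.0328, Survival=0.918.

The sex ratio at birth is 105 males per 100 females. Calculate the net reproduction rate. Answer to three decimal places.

Proportion female at birth = 100 / (100 + 105) = 0.48780.
Weighting each age-specific rate by interval width and survival:
  20–24: 5 × 0.2253 × 0.956 = 1.07693
  25–29: 5 × 0.3461 × 0.938 = 1.62321
  30–34: 5 × 0.2633 × 0.929 = 1.22303
  35–39: 5 × 0.1243 × 0.920 = 0.57178
  40–44: 5 × 0.0328 × 0.918 = 0.15055
Sum = 4.64550
NRR = 0.48780 × 4.64550 = 2.26607

2.266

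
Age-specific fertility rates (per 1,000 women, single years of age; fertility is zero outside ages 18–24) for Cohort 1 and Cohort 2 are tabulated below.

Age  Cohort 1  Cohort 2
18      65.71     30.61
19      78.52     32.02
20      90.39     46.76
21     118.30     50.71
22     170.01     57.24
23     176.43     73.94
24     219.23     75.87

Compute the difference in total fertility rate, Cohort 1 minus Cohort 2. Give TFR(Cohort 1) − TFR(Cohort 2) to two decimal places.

0.55

Cohort 1:
  Sum of ASFRs = 65.71 + 78.52 + 90.39 + 118.30 + 170.01 + 176.43 + 219.23 = 918.59
  TFR = 918.59 / 1000 = 0.91859
Cohort 2:
  Sum of ASFRs = 30.61 + 32.02 + 46.76 + 50.71 + 57.24 + 73.94 + 75.87 = 367.15
  TFR = 367.15 / 1000 = 0.36715
Difference = 0.91859 − 0.36715 = 0.55144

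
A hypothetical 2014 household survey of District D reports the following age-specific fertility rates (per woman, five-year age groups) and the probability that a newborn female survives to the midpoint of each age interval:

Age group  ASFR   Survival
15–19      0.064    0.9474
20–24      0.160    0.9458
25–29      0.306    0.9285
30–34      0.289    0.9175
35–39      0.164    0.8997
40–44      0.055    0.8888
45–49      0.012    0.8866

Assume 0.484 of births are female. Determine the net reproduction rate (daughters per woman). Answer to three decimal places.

2.343

Proportion female at birth = 0.484.
Each age group contributes 5 × ASFR × survival:
  15–19: 5 × 0.064 × 0.9474 = 0.30317
  20–24: 5 × 0.160 × 0.9458 = 0.75664
  25–29: 5 × 0.306 × 0.9285 = 1.42061
  30–34: 5 × 0.289 × 0.9175 = 1.32579
  35–39: 5 × 0.164 × 0.8997 = 0.73775
  40–44: 5 × 0.055 × 0.8888 = 0.24442
  45–49: 5 × 0.012 × 0.8866 = 0.05320
Sum = 4.84158
NRR = 0.484 × 4.84158 = 2.34332
With NRR above 1 the population is above replacement fertility.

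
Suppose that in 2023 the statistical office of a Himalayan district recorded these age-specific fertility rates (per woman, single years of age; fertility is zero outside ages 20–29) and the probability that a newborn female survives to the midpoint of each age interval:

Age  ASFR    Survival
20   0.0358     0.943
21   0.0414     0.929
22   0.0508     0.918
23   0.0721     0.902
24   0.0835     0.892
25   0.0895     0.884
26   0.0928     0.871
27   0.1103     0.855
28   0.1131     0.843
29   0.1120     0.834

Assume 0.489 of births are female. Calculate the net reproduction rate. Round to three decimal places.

0.343

Proportion female at birth = 0.489.
Each age group contributes 1 × ASFR × survival:
  20: 1 × 0.0358 × 0.943 = 0.03376
  21: 1 × 0.0414 × 0.929 = 0.03846
  22: 1 × 0.0508 × 0.918 = 0.04663
  23: 1 × 0.0721 × 0.902 = 0.06503
  24: 1 × 0.0835 × 0.892 = 0.07448
  25: 1 × 0.0895 × 0.884 = 0.07912
  26: 1 × 0.0928 × 0.871 = 0.08083
  27: 1 × 0.1103 × 0.855 = 0.09431
  28: 1 × 0.1131 × 0.843 = 0.09534
  29: 1 × 0.1120 × 0.834 = 0.09341
Sum = 0.70137
NRR = 0.489 × 0.70137 = 0.34297
With NRR below 1 the population is below replacement fertility.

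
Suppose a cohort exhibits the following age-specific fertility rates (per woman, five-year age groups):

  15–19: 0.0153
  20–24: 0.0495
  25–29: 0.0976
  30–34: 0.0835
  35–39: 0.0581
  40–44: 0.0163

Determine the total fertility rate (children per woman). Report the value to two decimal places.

1.60

Sum of ASFRs = 0.0153 + 0.0495 + 0.0976 + 0.0835 + 0.0581 + 0.0163 = 0.3203
TFR = 5 × 0.3203 = 1.6015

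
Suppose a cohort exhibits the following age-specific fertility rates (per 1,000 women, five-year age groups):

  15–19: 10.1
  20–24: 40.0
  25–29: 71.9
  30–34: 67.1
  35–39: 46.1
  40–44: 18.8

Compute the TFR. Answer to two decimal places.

1.27

Sum of ASFRs = 10.1 + 40.0 + 71.9 + 67.1 + 46.1 + 18.8 = 254.0
TFR = 5 × 254.0 / 1000 = 1.27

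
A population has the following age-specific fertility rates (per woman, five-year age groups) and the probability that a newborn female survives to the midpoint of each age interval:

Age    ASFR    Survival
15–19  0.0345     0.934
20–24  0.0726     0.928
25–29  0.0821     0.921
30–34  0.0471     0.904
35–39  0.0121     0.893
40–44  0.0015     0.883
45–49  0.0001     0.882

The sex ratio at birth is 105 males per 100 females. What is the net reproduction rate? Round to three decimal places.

0.561

Proportion female at birth = 100 / (100 + 105) = 0.48780.
Weighting each age-specific rate by interval width and survival:
  15–19: 5 × 0.0345 × 0.934 = 0.16112
  20–24: 5 × 0.0726 × 0.928 = 0.33686
  25–29: 5 × 0.0821 × 0.921 = 0.37807
  30–34: 5 × 0.0471 × 0.904 = 0.21289
  35–39: 5 × 0.0121 × 0.893 = 0.05403
  40–44: 5 × 0.0015 × 0.883 = 0.00662
  45–49: 5 × 0.0001 × 0.882 = 0.00044
Sum = 1.15003
NRR = 0.48780 × 1.15003 = 0.56098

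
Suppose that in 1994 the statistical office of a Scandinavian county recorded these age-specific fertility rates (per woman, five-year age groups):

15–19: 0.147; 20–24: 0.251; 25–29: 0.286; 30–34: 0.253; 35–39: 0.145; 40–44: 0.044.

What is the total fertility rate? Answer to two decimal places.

Sum of ASFRs = 0.147 + 0.251 + 0.286 + 0.253 + 0.145 + 0.044 = 1.126
TFR = 5 × 1.126 = 5.63

5.63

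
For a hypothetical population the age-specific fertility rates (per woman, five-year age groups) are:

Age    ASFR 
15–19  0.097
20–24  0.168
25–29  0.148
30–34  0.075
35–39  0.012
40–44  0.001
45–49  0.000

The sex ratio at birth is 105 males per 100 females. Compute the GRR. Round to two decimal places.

1.22

Proportion female at birth = 100 / (100 + 105) = 0.48780.
Sum of ASFRs = 0.097 + 0.168 + 0.148 + 0.075 + 0.012 + 0.001 + 0.000 = 0.501
TFR = 5 × 0.501 = 2.505
GRR = 0.48780 × 2.505 = 1.22194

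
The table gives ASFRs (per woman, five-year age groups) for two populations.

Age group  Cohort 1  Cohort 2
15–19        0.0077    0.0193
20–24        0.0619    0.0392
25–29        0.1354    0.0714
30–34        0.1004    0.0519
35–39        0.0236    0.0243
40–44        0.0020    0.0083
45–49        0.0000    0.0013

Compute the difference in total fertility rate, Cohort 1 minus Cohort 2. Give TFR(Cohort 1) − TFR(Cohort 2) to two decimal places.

0.58

Cohort 1:
  Sum of ASFRs = 0.0077 + 0.0619 + 0.1354 + 0.1004 + 0.0236 + 0.0020 + 0.0000 = 0.3310
  TFR = 5 × 0.3310 = 1.655
Cohort 2:
  Sum of ASFRs = 0.0193 + 0.0392 + 0.0714 + 0.0519 + 0.0243 + 0.0083 + 0.0013 = 0.2157
  TFR = 5 × 0.2157 = 1.0785
Difference = 1.655 − 1.0785 = 0.5765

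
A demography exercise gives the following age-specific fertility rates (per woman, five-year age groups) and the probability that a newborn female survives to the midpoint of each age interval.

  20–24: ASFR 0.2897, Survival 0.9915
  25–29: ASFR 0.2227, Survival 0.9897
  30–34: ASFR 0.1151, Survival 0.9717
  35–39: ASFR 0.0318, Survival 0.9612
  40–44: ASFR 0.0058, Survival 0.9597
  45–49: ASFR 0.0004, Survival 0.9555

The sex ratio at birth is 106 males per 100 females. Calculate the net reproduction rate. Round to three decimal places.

1.592

Proportion female at birth = 100 / (100 + 106) = 0.48544.
Weighting each age-specific rate by interval width and survival:
  20–24: 5 × 0.2897 × 0.9915 = 1.43619
  25–29: 5 × 0.2227 × 0.9897 = 1.10203
  30–34: 5 × 0.1151 × 0.9717 = 0.55921
  35–39: 5 × 0.0318 × 0.9612 = 0.15283
  40–44: 5 × 0.0058 × 0.9597 = 0.02783
  45–49: 5 × 0.0004 × 0.9555 = 0.00191
Sum = 3.28000
NRR = 0.48544 × 3.28000 = 1.59224
NRR > 1, so each generation more than replaces itself.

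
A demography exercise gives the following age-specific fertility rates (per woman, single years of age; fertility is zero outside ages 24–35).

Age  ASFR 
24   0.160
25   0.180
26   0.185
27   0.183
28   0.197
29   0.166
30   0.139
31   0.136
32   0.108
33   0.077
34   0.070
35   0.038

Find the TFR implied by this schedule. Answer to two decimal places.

Sum of ASFRs = 0.160 + 0.180 + 0.185 + 0.183 + 0.197 + 0.166 + 0.139 + 0.136 + 0.108 + 0.077 + 0.070 + 0.038 = 1.639
TFR = 1.639

1.64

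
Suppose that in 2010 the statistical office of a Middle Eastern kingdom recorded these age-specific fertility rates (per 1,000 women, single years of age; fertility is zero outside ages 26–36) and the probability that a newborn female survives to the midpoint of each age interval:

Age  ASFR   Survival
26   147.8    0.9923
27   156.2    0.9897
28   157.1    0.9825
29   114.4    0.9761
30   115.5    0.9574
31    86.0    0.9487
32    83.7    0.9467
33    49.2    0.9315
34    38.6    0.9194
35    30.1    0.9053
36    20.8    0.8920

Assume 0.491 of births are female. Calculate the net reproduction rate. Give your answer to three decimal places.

0.474

Proportion female at birth = 0.491.
Each age group contributes 1 × ASFR × survival:
  26: 1 × 147.8/1000 × 0.9923 = 0.14666
  27: 1 × 156.2/1000 × 0.9897 = 0.15459
  28: 1 × 157.1/1000 × 0.9825 = 0.15435
  29: 1 × 114.4/1000 × 0.9761 = 0.11167
  30: 1 × 115.5/1000 × 0.9574 = 0.11058
  31: 1 × 86.0/1000 × 0.9487 = 0.08159
  32: 1 × 83.7/1000 × 0.9467 = 0.07924
  33: 1 × 49.2/1000 × 0.9315 = 0.04583
  34: 1 × 38.6/1000 × 0.9194 = 0.03549
  35: 1 × 30.1/1000 × 0.9053 = 0.02725
  36: 1 × 20.8/1000 × 0.8920 = 0.01855
Sum = 0.96580
NRR = 0.491 × 0.96580 = 0.47421
With NRR below 1 the population is below replacement fertility.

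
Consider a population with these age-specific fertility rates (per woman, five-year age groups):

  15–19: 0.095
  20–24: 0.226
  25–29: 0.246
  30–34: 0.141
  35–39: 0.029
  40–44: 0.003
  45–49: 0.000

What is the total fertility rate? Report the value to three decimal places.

Sum of ASFRs = 0.095 + 0.226 + 0.246 + 0.141 + 0.029 + 0.003 + 0.000 = 0.740
TFR = 5 × 0.740 = 3.7

3.700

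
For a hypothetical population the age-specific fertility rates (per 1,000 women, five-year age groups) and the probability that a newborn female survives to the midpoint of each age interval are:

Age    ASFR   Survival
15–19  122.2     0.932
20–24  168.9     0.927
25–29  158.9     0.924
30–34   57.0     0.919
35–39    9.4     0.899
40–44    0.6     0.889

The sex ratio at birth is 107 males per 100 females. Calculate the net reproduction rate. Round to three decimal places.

Proportion female at birth = 100 / (100 + 107) = 0.48309.
Per-age-group product (5 × ASFR × survival probability):
  15–19: 5 × 122.2/1000 × 0.932 = 0.56945
  20–24: 5 × 168.9/1000 × 0.927 = 0.78285
  25–29: 5 × 158.9/1000 × 0.924 = 0.73412
  30–34: 5 × 57.0/1000 × 0.919 = 0.26192
  35–39: 5 × 9.4/1000 × 0.899 = 0.04225
  40–44: 5 × 0.6/1000 × 0.889 = 0.00267
Sum = 2.39326
NRR = 0.48309 × 2.39326 = 1.15616
An NRR exceeding 1 indicates intrinsic growth under these rates.

1.156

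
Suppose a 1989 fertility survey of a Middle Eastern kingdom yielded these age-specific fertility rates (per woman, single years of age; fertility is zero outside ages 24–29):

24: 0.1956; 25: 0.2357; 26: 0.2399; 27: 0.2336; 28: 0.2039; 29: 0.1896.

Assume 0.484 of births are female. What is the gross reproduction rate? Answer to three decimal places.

0.628

Proportion female at birth = 0.484.
Sum of ASFRs = 0.1956 + 0.2357 + 0.2399 + 0.2336 + 0.2039 + 0.1896 = 1.2983
TFR = 1.2983
GRR = 0.484 × 1.2983 = 0.62838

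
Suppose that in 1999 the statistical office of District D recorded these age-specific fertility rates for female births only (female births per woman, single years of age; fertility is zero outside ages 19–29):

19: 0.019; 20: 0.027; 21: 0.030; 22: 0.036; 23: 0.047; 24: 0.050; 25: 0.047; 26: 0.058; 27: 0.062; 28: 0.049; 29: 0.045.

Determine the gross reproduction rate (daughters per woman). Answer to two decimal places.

Sum of female ASFRs = 0.019 + 0.027 + 0.030 + 0.036 + 0.047 + 0.050 + 0.047 + 0.058 + 0.062 + 0.049 + 0.045 = 0.470
GRR = 0.47

0.47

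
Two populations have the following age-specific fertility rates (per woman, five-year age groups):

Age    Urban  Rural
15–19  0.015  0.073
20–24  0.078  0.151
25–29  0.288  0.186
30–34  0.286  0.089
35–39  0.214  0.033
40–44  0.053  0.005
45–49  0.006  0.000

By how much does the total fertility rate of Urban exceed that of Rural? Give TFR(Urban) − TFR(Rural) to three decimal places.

Urban:
  Sum of ASFRs = 0.015 + 0.078 + 0.288 + 0.286 + 0.214 + 0.053 + 0.006 = 0.940
  TFR = 5 × 0.940 = 4.7
Rural:
  Sum of ASFRs = 0.073 + 0.151 + 0.186 + 0.089 + 0.033 + 0.005 + 0.000 = 0.537
  TFR = 5 × 0.537 = 2.685
Difference = 4.7 − 2.685 = 2.015

2.015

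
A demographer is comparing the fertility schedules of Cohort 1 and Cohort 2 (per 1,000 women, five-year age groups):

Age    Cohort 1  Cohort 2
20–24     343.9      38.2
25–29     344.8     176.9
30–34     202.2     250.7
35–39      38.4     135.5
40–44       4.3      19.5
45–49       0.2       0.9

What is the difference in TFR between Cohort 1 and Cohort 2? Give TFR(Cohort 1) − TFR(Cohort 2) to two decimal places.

1.56

Cohort 1:
  Sum of ASFRs = 343.9 + 344.8 + 202.2 + 38.4 + 4.3 + 0.2 = 933.8
  TFR = 5 × 933.8 / 1000 = 4.669
Cohort 2:
  Sum of ASFRs = 38.2 + 176.9 + 250.7 + 135.5 + 19.5 + 0.9 = 621.7
  TFR = 5 × 621.7 / 1000 = 3.1085
Difference = 4.669 − 3.1085 = 1.5605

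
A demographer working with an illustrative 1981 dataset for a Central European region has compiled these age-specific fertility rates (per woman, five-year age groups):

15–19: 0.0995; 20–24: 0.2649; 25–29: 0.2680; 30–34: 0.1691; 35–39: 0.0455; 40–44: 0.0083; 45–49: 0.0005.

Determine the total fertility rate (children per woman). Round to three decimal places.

4.279

Sum of ASFRs = 0.0995 + 0.2649 + 0.2680 + 0.1691 + 0.0455 + 0.0083 + 0.0005 = 0.8558
TFR = 5 × 0.8558 = 4.279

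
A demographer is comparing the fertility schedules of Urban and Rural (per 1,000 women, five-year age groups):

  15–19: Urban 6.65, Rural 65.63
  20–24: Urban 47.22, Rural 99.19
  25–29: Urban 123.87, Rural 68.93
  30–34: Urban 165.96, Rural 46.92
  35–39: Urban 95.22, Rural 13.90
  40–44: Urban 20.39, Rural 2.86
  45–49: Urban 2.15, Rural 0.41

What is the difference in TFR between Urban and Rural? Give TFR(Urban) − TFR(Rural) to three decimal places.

0.818

Urban:
  Sum of ASFRs = 6.65 + 47.22 + 123.87 + 165.96 + 95.22 + 20.39 + 2.15 = 461.46
  TFR = 5 × 461.46 / 1000 = 2.3073
Rural:
  Sum of ASFRs = 65.63 + 99.19 + 68.93 + 46.92 + 13.90 + 2.86 + 0.41 = 297.84
  TFR = 5 × 297.84 / 1000 = 1.4892
Difference = 2.3073 − 1.4892 = 0.8181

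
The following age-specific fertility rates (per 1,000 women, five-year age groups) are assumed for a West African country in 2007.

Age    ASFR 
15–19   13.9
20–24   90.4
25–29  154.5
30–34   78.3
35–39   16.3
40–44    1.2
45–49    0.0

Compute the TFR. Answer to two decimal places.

Sum of ASFRs = 13.9 + 90.4 + 154.5 + 78.3 + 16.3 + 1.2 + 0.0 = 354.6
TFR = 5 × 354.6 / 1000 = 1.773

1.77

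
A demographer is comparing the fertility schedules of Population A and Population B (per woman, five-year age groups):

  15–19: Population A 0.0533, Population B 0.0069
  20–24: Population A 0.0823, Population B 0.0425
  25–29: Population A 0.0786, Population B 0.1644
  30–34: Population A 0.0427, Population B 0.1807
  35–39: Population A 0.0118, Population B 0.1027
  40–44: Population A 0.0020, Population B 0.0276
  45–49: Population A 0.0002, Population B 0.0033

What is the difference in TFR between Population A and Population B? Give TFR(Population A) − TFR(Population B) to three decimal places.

Population A:
  Sum of ASFRs = 0.0533 + 0.0823 + 0.0786 + 0.0427 + 0.0118 + 0.0020 + 0.0002 = 0.2709
  TFR = 5 × 0.2709 = 1.3545
Population B:
  Sum of ASFRs = 0.0069 + 0.0425 + 0.1644 + 0.1807 + 0.1027 + 0.0276 + 0.0033 = 0.5281
  TFR = 5 × 0.5281 = 2.6405
Difference = 1.3545 − 2.6405 = -1.286

-1.286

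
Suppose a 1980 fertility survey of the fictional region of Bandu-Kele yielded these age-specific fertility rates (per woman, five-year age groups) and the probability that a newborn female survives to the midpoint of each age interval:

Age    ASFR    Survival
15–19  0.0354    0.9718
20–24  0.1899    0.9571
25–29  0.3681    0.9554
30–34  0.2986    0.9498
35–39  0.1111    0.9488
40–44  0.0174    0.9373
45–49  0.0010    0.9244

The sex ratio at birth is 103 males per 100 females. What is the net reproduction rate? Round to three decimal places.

Proportion female at birth = 100 / (100 + 103) = 0.49261.
Weighting each age-specific rate by interval width and survival:
  15–19: 5 × 0.0354 × 0.9718 = 0.17201
  20–24: 5 × 0.1899 × 0.9571 = 0.90877
  25–29: 5 × 0.3681 × 0.9554 = 1.75841
  30–34: 5 × 0.2986 × 0.9498 = 1.41805
  35–39: 5 × 0.1111 × 0.9488 = 0.52706
  40–44: 5 × 0.0174 × 0.9373 = 0.08155
  45–49: 5 × 0.0010 × 0.9244 = 0.00462
Sum = 4.87047
NRR = 0.49261 × 4.87047 = 2.39924
An NRR exceeding 1 indicates intrinsic growth under these rates.

2.399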